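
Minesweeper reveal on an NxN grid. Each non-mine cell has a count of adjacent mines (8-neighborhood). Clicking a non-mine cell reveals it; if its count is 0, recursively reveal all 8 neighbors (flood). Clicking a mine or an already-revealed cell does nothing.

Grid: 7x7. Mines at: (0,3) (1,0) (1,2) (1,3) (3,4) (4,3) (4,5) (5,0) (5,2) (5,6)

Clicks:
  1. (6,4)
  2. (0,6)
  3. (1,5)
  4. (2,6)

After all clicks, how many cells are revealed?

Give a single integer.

Click 1 (6,4) count=0: revealed 6 new [(5,3) (5,4) (5,5) (6,3) (6,4) (6,5)] -> total=6
Click 2 (0,6) count=0: revealed 11 new [(0,4) (0,5) (0,6) (1,4) (1,5) (1,6) (2,4) (2,5) (2,6) (3,5) (3,6)] -> total=17
Click 3 (1,5) count=0: revealed 0 new [(none)] -> total=17
Click 4 (2,6) count=0: revealed 0 new [(none)] -> total=17

Answer: 17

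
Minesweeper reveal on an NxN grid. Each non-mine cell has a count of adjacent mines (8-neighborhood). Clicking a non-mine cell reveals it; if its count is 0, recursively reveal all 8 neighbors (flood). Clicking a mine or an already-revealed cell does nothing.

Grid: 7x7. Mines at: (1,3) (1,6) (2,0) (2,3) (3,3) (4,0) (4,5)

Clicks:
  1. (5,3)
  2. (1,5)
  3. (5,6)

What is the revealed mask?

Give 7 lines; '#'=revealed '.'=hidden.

Answer: .......
.....#.
.......
.......
.####..
#######
#######

Derivation:
Click 1 (5,3) count=0: revealed 18 new [(4,1) (4,2) (4,3) (4,4) (5,0) (5,1) (5,2) (5,3) (5,4) (5,5) (5,6) (6,0) (6,1) (6,2) (6,3) (6,4) (6,5) (6,6)] -> total=18
Click 2 (1,5) count=1: revealed 1 new [(1,5)] -> total=19
Click 3 (5,6) count=1: revealed 0 new [(none)] -> total=19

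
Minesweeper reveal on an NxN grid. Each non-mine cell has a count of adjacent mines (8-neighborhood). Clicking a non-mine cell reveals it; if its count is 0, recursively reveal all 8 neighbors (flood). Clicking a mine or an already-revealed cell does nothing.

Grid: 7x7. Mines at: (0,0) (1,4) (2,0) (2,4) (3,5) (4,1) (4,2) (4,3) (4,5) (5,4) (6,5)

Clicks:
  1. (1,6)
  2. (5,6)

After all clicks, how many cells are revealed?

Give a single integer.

Answer: 7

Derivation:
Click 1 (1,6) count=0: revealed 6 new [(0,5) (0,6) (1,5) (1,6) (2,5) (2,6)] -> total=6
Click 2 (5,6) count=2: revealed 1 new [(5,6)] -> total=7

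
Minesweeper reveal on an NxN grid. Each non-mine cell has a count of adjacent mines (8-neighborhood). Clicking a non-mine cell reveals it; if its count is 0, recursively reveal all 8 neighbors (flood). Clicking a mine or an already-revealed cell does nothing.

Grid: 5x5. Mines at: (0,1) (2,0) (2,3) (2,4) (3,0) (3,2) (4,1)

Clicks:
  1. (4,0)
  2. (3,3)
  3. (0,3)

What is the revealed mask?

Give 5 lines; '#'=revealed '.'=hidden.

Answer: ..###
..###
.....
...#.
#....

Derivation:
Click 1 (4,0) count=2: revealed 1 new [(4,0)] -> total=1
Click 2 (3,3) count=3: revealed 1 new [(3,3)] -> total=2
Click 3 (0,3) count=0: revealed 6 new [(0,2) (0,3) (0,4) (1,2) (1,3) (1,4)] -> total=8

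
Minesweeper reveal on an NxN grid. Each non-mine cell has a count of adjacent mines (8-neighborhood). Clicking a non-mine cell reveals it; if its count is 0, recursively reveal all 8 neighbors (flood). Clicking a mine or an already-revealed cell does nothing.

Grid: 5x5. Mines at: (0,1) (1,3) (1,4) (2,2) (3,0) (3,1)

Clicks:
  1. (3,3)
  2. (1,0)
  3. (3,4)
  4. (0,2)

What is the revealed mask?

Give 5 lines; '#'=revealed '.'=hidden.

Answer: ..#..
#....
...##
..###
..###

Derivation:
Click 1 (3,3) count=1: revealed 1 new [(3,3)] -> total=1
Click 2 (1,0) count=1: revealed 1 new [(1,0)] -> total=2
Click 3 (3,4) count=0: revealed 7 new [(2,3) (2,4) (3,2) (3,4) (4,2) (4,3) (4,4)] -> total=9
Click 4 (0,2) count=2: revealed 1 new [(0,2)] -> total=10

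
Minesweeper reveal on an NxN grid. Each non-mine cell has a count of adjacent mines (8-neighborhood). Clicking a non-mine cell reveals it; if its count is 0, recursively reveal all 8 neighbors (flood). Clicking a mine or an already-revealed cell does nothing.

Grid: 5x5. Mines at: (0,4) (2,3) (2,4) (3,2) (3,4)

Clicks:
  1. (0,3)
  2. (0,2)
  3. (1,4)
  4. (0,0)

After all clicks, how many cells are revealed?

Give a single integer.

Answer: 16

Derivation:
Click 1 (0,3) count=1: revealed 1 new [(0,3)] -> total=1
Click 2 (0,2) count=0: revealed 14 new [(0,0) (0,1) (0,2) (1,0) (1,1) (1,2) (1,3) (2,0) (2,1) (2,2) (3,0) (3,1) (4,0) (4,1)] -> total=15
Click 3 (1,4) count=3: revealed 1 new [(1,4)] -> total=16
Click 4 (0,0) count=0: revealed 0 new [(none)] -> total=16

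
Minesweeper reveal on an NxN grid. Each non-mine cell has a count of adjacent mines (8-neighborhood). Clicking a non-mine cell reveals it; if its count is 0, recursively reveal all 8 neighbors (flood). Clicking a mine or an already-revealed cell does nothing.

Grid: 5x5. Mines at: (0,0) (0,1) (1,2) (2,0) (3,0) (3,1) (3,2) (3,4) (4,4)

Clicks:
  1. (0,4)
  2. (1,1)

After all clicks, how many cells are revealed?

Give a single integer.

Click 1 (0,4) count=0: revealed 6 new [(0,3) (0,4) (1,3) (1,4) (2,3) (2,4)] -> total=6
Click 2 (1,1) count=4: revealed 1 new [(1,1)] -> total=7

Answer: 7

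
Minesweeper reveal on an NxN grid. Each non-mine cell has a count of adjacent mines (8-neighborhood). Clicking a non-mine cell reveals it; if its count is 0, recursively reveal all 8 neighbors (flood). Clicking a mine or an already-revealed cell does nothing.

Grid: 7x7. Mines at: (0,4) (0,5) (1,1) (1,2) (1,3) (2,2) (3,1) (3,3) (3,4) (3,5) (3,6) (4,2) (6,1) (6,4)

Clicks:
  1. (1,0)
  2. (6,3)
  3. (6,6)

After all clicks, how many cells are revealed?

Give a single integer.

Click 1 (1,0) count=1: revealed 1 new [(1,0)] -> total=1
Click 2 (6,3) count=1: revealed 1 new [(6,3)] -> total=2
Click 3 (6,6) count=0: revealed 6 new [(4,5) (4,6) (5,5) (5,6) (6,5) (6,6)] -> total=8

Answer: 8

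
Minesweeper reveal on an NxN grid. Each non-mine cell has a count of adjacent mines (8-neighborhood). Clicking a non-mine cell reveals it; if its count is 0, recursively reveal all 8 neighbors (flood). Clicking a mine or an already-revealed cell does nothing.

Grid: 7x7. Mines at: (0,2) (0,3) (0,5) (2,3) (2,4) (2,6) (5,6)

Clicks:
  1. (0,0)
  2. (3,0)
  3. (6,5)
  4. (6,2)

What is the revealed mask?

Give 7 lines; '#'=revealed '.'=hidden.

Answer: ##.....
###....
###....
######.
######.
######.
######.

Derivation:
Click 1 (0,0) count=0: revealed 32 new [(0,0) (0,1) (1,0) (1,1) (1,2) (2,0) (2,1) (2,2) (3,0) (3,1) (3,2) (3,3) (3,4) (3,5) (4,0) (4,1) (4,2) (4,3) (4,4) (4,5) (5,0) (5,1) (5,2) (5,3) (5,4) (5,5) (6,0) (6,1) (6,2) (6,3) (6,4) (6,5)] -> total=32
Click 2 (3,0) count=0: revealed 0 new [(none)] -> total=32
Click 3 (6,5) count=1: revealed 0 new [(none)] -> total=32
Click 4 (6,2) count=0: revealed 0 new [(none)] -> total=32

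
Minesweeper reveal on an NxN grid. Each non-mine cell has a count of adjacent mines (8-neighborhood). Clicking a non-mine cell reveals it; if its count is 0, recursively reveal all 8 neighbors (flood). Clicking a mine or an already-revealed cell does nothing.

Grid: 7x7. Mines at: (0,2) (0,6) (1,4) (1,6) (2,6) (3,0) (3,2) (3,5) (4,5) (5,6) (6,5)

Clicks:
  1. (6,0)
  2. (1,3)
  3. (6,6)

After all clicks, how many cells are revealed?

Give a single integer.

Answer: 17

Derivation:
Click 1 (6,0) count=0: revealed 15 new [(4,0) (4,1) (4,2) (4,3) (4,4) (5,0) (5,1) (5,2) (5,3) (5,4) (6,0) (6,1) (6,2) (6,3) (6,4)] -> total=15
Click 2 (1,3) count=2: revealed 1 new [(1,3)] -> total=16
Click 3 (6,6) count=2: revealed 1 new [(6,6)] -> total=17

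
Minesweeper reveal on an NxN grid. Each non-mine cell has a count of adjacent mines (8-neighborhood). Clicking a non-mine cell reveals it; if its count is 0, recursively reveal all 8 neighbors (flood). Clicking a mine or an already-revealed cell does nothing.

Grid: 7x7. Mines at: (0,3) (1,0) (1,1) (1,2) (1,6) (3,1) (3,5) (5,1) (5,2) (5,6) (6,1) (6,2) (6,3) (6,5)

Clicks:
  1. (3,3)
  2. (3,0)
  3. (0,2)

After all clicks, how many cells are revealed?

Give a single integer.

Answer: 11

Derivation:
Click 1 (3,3) count=0: revealed 9 new [(2,2) (2,3) (2,4) (3,2) (3,3) (3,4) (4,2) (4,3) (4,4)] -> total=9
Click 2 (3,0) count=1: revealed 1 new [(3,0)] -> total=10
Click 3 (0,2) count=3: revealed 1 new [(0,2)] -> total=11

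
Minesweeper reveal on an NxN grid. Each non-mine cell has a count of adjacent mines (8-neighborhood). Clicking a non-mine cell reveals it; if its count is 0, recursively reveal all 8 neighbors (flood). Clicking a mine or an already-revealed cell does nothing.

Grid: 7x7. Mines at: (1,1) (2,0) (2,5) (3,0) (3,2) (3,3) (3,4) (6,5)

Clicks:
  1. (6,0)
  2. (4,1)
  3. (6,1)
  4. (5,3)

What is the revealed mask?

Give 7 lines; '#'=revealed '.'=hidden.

Answer: .......
.......
.......
.......
#####..
#####..
#####..

Derivation:
Click 1 (6,0) count=0: revealed 15 new [(4,0) (4,1) (4,2) (4,3) (4,4) (5,0) (5,1) (5,2) (5,3) (5,4) (6,0) (6,1) (6,2) (6,3) (6,4)] -> total=15
Click 2 (4,1) count=2: revealed 0 new [(none)] -> total=15
Click 3 (6,1) count=0: revealed 0 new [(none)] -> total=15
Click 4 (5,3) count=0: revealed 0 new [(none)] -> total=15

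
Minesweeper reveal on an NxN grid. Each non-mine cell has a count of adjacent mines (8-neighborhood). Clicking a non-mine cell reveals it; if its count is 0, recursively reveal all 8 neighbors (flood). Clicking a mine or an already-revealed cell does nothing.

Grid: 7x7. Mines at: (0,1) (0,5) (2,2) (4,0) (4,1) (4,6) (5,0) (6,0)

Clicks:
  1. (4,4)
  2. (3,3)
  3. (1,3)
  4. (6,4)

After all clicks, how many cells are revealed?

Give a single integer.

Answer: 29

Derivation:
Click 1 (4,4) count=0: revealed 29 new [(1,3) (1,4) (1,5) (1,6) (2,3) (2,4) (2,5) (2,6) (3,2) (3,3) (3,4) (3,5) (3,6) (4,2) (4,3) (4,4) (4,5) (5,1) (5,2) (5,3) (5,4) (5,5) (5,6) (6,1) (6,2) (6,3) (6,4) (6,5) (6,6)] -> total=29
Click 2 (3,3) count=1: revealed 0 new [(none)] -> total=29
Click 3 (1,3) count=1: revealed 0 new [(none)] -> total=29
Click 4 (6,4) count=0: revealed 0 new [(none)] -> total=29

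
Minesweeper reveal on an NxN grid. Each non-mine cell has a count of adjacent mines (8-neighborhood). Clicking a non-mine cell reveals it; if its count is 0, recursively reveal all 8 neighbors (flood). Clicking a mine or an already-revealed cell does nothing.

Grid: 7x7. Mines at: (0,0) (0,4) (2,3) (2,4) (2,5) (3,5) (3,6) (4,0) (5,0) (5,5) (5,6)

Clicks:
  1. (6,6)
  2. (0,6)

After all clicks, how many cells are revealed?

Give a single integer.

Answer: 5

Derivation:
Click 1 (6,6) count=2: revealed 1 new [(6,6)] -> total=1
Click 2 (0,6) count=0: revealed 4 new [(0,5) (0,6) (1,5) (1,6)] -> total=5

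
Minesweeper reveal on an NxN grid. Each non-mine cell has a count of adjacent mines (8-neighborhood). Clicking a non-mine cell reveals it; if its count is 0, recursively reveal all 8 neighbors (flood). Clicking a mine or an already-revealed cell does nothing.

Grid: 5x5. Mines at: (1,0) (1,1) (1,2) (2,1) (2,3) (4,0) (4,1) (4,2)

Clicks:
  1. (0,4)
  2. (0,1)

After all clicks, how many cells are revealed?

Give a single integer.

Click 1 (0,4) count=0: revealed 4 new [(0,3) (0,4) (1,3) (1,4)] -> total=4
Click 2 (0,1) count=3: revealed 1 new [(0,1)] -> total=5

Answer: 5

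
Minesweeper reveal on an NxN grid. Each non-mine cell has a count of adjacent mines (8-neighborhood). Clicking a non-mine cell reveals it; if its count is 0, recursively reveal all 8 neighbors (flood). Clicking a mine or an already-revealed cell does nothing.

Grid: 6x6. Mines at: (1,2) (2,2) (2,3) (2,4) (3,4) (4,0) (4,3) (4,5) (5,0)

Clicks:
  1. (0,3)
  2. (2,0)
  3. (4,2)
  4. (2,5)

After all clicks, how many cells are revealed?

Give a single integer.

Answer: 11

Derivation:
Click 1 (0,3) count=1: revealed 1 new [(0,3)] -> total=1
Click 2 (2,0) count=0: revealed 8 new [(0,0) (0,1) (1,0) (1,1) (2,0) (2,1) (3,0) (3,1)] -> total=9
Click 3 (4,2) count=1: revealed 1 new [(4,2)] -> total=10
Click 4 (2,5) count=2: revealed 1 new [(2,5)] -> total=11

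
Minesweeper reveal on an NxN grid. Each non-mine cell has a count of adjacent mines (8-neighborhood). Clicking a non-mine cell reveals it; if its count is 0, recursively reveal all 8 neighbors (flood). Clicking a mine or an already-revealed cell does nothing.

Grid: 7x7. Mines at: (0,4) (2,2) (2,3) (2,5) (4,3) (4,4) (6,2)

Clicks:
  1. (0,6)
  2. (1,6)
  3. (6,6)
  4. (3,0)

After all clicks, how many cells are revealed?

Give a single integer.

Answer: 37

Derivation:
Click 1 (0,6) count=0: revealed 4 new [(0,5) (0,6) (1,5) (1,6)] -> total=4
Click 2 (1,6) count=1: revealed 0 new [(none)] -> total=4
Click 3 (6,6) count=0: revealed 12 new [(3,5) (3,6) (4,5) (4,6) (5,3) (5,4) (5,5) (5,6) (6,3) (6,4) (6,5) (6,6)] -> total=16
Click 4 (3,0) count=0: revealed 21 new [(0,0) (0,1) (0,2) (0,3) (1,0) (1,1) (1,2) (1,3) (2,0) (2,1) (3,0) (3,1) (3,2) (4,0) (4,1) (4,2) (5,0) (5,1) (5,2) (6,0) (6,1)] -> total=37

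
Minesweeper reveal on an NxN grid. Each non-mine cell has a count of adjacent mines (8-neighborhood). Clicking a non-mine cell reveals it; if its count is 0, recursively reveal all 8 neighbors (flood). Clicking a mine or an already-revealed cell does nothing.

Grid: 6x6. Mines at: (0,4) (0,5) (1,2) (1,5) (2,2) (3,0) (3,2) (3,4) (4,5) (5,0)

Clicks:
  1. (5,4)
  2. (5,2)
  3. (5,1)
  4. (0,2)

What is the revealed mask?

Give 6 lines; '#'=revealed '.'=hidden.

Answer: ..#...
......
......
......
.####.
.####.

Derivation:
Click 1 (5,4) count=1: revealed 1 new [(5,4)] -> total=1
Click 2 (5,2) count=0: revealed 7 new [(4,1) (4,2) (4,3) (4,4) (5,1) (5,2) (5,3)] -> total=8
Click 3 (5,1) count=1: revealed 0 new [(none)] -> total=8
Click 4 (0,2) count=1: revealed 1 new [(0,2)] -> total=9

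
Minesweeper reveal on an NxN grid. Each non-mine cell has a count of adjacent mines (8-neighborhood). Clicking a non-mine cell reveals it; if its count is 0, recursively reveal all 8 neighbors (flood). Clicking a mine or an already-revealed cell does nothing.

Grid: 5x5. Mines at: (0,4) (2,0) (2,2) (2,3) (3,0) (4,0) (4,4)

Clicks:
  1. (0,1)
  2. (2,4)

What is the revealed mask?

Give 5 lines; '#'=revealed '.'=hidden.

Click 1 (0,1) count=0: revealed 8 new [(0,0) (0,1) (0,2) (0,3) (1,0) (1,1) (1,2) (1,3)] -> total=8
Click 2 (2,4) count=1: revealed 1 new [(2,4)] -> total=9

Answer: ####.
####.
....#
.....
.....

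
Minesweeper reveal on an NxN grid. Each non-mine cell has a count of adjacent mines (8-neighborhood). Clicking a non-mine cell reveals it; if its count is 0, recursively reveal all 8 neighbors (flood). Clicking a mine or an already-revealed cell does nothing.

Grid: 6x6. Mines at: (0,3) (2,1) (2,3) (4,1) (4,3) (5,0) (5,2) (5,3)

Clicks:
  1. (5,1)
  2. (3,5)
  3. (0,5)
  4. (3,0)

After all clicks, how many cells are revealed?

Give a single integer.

Click 1 (5,1) count=3: revealed 1 new [(5,1)] -> total=1
Click 2 (3,5) count=0: revealed 12 new [(0,4) (0,5) (1,4) (1,5) (2,4) (2,5) (3,4) (3,5) (4,4) (4,5) (5,4) (5,5)] -> total=13
Click 3 (0,5) count=0: revealed 0 new [(none)] -> total=13
Click 4 (3,0) count=2: revealed 1 new [(3,0)] -> total=14

Answer: 14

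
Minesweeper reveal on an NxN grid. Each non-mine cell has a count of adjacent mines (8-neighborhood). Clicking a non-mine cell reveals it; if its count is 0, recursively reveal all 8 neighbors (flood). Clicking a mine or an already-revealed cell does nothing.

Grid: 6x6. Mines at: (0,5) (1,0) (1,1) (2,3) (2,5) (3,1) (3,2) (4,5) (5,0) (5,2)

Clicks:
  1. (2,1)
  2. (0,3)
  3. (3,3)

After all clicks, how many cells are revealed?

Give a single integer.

Click 1 (2,1) count=4: revealed 1 new [(2,1)] -> total=1
Click 2 (0,3) count=0: revealed 6 new [(0,2) (0,3) (0,4) (1,2) (1,3) (1,4)] -> total=7
Click 3 (3,3) count=2: revealed 1 new [(3,3)] -> total=8

Answer: 8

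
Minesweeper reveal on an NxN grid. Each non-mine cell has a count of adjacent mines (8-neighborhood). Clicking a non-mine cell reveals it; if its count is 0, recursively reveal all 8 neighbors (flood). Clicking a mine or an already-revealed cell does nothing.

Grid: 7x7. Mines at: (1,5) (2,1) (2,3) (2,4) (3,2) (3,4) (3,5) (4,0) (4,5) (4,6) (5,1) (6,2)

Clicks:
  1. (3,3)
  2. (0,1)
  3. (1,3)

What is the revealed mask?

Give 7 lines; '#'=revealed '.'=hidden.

Answer: #####..
#####..
.......
...#...
.......
.......
.......

Derivation:
Click 1 (3,3) count=4: revealed 1 new [(3,3)] -> total=1
Click 2 (0,1) count=0: revealed 10 new [(0,0) (0,1) (0,2) (0,3) (0,4) (1,0) (1,1) (1,2) (1,3) (1,4)] -> total=11
Click 3 (1,3) count=2: revealed 0 new [(none)] -> total=11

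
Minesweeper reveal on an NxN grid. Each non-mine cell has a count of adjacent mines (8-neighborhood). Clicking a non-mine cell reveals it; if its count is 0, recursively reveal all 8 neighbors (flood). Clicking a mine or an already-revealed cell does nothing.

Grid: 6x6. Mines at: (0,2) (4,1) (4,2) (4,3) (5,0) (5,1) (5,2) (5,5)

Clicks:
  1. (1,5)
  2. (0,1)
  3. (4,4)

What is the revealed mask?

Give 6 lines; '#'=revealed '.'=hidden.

Answer: ##.###
######
######
######
....##
......

Derivation:
Click 1 (1,5) count=0: revealed 25 new [(0,0) (0,1) (0,3) (0,4) (0,5) (1,0) (1,1) (1,2) (1,3) (1,4) (1,5) (2,0) (2,1) (2,2) (2,3) (2,4) (2,5) (3,0) (3,1) (3,2) (3,3) (3,4) (3,5) (4,4) (4,5)] -> total=25
Click 2 (0,1) count=1: revealed 0 new [(none)] -> total=25
Click 3 (4,4) count=2: revealed 0 new [(none)] -> total=25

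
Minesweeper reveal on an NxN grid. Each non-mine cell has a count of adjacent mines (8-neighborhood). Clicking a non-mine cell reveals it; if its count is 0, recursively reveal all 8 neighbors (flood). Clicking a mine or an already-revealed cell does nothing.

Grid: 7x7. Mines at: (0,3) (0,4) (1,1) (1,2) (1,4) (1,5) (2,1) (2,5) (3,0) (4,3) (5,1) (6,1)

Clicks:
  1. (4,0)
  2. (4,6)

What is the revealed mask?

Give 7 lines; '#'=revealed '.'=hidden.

Answer: .......
.......
.......
....###
#...###
..#####
..#####

Derivation:
Click 1 (4,0) count=2: revealed 1 new [(4,0)] -> total=1
Click 2 (4,6) count=0: revealed 16 new [(3,4) (3,5) (3,6) (4,4) (4,5) (4,6) (5,2) (5,3) (5,4) (5,5) (5,6) (6,2) (6,3) (6,4) (6,5) (6,6)] -> total=17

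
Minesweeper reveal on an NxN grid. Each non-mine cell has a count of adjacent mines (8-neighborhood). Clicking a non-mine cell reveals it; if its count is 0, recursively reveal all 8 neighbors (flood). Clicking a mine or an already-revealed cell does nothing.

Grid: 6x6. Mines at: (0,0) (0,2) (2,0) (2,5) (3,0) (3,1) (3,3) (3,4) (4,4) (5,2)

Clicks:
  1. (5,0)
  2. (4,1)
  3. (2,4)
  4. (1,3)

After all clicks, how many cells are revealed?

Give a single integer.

Answer: 6

Derivation:
Click 1 (5,0) count=0: revealed 4 new [(4,0) (4,1) (5,0) (5,1)] -> total=4
Click 2 (4,1) count=3: revealed 0 new [(none)] -> total=4
Click 3 (2,4) count=3: revealed 1 new [(2,4)] -> total=5
Click 4 (1,3) count=1: revealed 1 new [(1,3)] -> total=6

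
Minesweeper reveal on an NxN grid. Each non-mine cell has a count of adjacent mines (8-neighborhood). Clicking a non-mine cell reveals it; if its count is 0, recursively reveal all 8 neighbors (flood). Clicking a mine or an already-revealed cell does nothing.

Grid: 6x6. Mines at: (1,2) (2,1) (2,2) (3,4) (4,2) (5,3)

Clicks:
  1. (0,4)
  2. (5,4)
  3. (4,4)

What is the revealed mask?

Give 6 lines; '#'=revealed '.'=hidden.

Answer: ...###
...###
...###
......
....#.
....#.

Derivation:
Click 1 (0,4) count=0: revealed 9 new [(0,3) (0,4) (0,5) (1,3) (1,4) (1,5) (2,3) (2,4) (2,5)] -> total=9
Click 2 (5,4) count=1: revealed 1 new [(5,4)] -> total=10
Click 3 (4,4) count=2: revealed 1 new [(4,4)] -> total=11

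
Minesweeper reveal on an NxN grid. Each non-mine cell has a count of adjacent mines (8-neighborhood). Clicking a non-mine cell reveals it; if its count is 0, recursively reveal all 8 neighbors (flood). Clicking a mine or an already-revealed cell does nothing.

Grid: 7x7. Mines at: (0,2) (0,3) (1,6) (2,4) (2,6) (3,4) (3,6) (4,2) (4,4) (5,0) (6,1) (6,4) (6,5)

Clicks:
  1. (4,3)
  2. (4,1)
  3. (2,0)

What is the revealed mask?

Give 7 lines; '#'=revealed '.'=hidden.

Answer: ##.....
####...
####...
####...
##.#...
.......
.......

Derivation:
Click 1 (4,3) count=3: revealed 1 new [(4,3)] -> total=1
Click 2 (4,1) count=2: revealed 1 new [(4,1)] -> total=2
Click 3 (2,0) count=0: revealed 15 new [(0,0) (0,1) (1,0) (1,1) (1,2) (1,3) (2,0) (2,1) (2,2) (2,3) (3,0) (3,1) (3,2) (3,3) (4,0)] -> total=17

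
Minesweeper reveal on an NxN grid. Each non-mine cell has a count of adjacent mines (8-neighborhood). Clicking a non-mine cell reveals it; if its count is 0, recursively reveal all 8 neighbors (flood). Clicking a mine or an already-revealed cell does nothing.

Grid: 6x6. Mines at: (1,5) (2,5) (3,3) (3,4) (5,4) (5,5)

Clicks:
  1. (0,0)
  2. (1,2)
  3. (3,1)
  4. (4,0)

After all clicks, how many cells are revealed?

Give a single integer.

Answer: 26

Derivation:
Click 1 (0,0) count=0: revealed 26 new [(0,0) (0,1) (0,2) (0,3) (0,4) (1,0) (1,1) (1,2) (1,3) (1,4) (2,0) (2,1) (2,2) (2,3) (2,4) (3,0) (3,1) (3,2) (4,0) (4,1) (4,2) (4,3) (5,0) (5,1) (5,2) (5,3)] -> total=26
Click 2 (1,2) count=0: revealed 0 new [(none)] -> total=26
Click 3 (3,1) count=0: revealed 0 new [(none)] -> total=26
Click 4 (4,0) count=0: revealed 0 new [(none)] -> total=26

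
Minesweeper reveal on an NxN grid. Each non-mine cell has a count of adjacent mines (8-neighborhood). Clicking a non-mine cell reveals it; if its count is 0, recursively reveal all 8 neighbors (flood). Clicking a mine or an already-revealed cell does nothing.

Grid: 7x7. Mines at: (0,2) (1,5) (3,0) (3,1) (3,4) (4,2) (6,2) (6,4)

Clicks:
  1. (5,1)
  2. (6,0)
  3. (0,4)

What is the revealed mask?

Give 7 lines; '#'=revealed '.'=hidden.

Click 1 (5,1) count=2: revealed 1 new [(5,1)] -> total=1
Click 2 (6,0) count=0: revealed 5 new [(4,0) (4,1) (5,0) (6,0) (6,1)] -> total=6
Click 3 (0,4) count=1: revealed 1 new [(0,4)] -> total=7

Answer: ....#..
.......
.......
.......
##.....
##.....
##.....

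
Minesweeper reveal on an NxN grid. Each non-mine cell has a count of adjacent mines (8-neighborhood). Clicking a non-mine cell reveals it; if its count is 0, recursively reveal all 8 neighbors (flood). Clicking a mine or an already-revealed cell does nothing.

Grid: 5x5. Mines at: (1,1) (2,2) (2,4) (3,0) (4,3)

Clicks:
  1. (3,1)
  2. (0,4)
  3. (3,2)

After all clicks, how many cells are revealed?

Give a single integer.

Click 1 (3,1) count=2: revealed 1 new [(3,1)] -> total=1
Click 2 (0,4) count=0: revealed 6 new [(0,2) (0,3) (0,4) (1,2) (1,3) (1,4)] -> total=7
Click 3 (3,2) count=2: revealed 1 new [(3,2)] -> total=8

Answer: 8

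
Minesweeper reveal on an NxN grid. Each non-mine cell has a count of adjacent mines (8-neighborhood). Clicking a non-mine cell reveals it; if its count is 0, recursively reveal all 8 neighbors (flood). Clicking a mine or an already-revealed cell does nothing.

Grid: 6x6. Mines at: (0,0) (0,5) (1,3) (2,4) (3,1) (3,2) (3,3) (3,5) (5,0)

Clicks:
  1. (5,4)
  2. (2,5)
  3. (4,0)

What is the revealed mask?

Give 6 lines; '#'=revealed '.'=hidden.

Click 1 (5,4) count=0: revealed 10 new [(4,1) (4,2) (4,3) (4,4) (4,5) (5,1) (5,2) (5,3) (5,4) (5,5)] -> total=10
Click 2 (2,5) count=2: revealed 1 new [(2,5)] -> total=11
Click 3 (4,0) count=2: revealed 1 new [(4,0)] -> total=12

Answer: ......
......
.....#
......
######
.#####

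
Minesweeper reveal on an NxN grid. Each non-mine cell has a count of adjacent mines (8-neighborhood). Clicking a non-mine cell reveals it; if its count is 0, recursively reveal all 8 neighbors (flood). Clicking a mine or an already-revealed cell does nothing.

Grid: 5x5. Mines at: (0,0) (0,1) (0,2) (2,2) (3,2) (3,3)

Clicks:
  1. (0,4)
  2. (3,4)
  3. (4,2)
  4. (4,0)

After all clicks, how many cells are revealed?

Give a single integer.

Answer: 16

Derivation:
Click 1 (0,4) count=0: revealed 6 new [(0,3) (0,4) (1,3) (1,4) (2,3) (2,4)] -> total=6
Click 2 (3,4) count=1: revealed 1 new [(3,4)] -> total=7
Click 3 (4,2) count=2: revealed 1 new [(4,2)] -> total=8
Click 4 (4,0) count=0: revealed 8 new [(1,0) (1,1) (2,0) (2,1) (3,0) (3,1) (4,0) (4,1)] -> total=16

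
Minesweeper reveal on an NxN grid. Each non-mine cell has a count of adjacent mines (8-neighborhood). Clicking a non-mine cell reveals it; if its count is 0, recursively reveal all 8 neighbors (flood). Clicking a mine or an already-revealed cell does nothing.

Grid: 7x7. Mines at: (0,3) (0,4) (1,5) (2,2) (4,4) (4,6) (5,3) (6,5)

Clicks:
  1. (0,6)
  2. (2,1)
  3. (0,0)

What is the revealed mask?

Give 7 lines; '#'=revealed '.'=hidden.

Answer: ###...#
###....
##.....
###....
###....
###....
###....

Derivation:
Click 1 (0,6) count=1: revealed 1 new [(0,6)] -> total=1
Click 2 (2,1) count=1: revealed 1 new [(2,1)] -> total=2
Click 3 (0,0) count=0: revealed 19 new [(0,0) (0,1) (0,2) (1,0) (1,1) (1,2) (2,0) (3,0) (3,1) (3,2) (4,0) (4,1) (4,2) (5,0) (5,1) (5,2) (6,0) (6,1) (6,2)] -> total=21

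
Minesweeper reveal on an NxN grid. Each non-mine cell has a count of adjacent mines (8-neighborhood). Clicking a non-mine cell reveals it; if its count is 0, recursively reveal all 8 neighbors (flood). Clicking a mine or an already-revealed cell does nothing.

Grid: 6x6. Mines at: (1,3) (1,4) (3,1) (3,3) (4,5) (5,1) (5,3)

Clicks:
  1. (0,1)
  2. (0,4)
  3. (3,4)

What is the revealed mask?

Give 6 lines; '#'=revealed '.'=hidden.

Answer: ###.#.
###...
###...
....#.
......
......

Derivation:
Click 1 (0,1) count=0: revealed 9 new [(0,0) (0,1) (0,2) (1,0) (1,1) (1,2) (2,0) (2,1) (2,2)] -> total=9
Click 2 (0,4) count=2: revealed 1 new [(0,4)] -> total=10
Click 3 (3,4) count=2: revealed 1 new [(3,4)] -> total=11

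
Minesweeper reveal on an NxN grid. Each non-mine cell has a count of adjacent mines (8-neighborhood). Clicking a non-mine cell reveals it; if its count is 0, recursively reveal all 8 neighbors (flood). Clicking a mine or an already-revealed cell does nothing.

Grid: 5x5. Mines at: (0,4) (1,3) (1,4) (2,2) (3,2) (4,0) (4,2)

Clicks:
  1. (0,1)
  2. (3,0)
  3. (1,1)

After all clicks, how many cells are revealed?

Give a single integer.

Click 1 (0,1) count=0: revealed 10 new [(0,0) (0,1) (0,2) (1,0) (1,1) (1,2) (2,0) (2,1) (3,0) (3,1)] -> total=10
Click 2 (3,0) count=1: revealed 0 new [(none)] -> total=10
Click 3 (1,1) count=1: revealed 0 new [(none)] -> total=10

Answer: 10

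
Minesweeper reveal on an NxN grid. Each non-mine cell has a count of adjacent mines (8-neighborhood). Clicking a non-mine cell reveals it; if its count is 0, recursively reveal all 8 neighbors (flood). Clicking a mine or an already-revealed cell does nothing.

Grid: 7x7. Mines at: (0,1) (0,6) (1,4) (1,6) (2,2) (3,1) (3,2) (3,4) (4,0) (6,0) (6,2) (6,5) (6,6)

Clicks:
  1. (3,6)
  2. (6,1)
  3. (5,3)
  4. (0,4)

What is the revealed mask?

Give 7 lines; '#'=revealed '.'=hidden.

Click 1 (3,6) count=0: revealed 8 new [(2,5) (2,6) (3,5) (3,6) (4,5) (4,6) (5,5) (5,6)] -> total=8
Click 2 (6,1) count=2: revealed 1 new [(6,1)] -> total=9
Click 3 (5,3) count=1: revealed 1 new [(5,3)] -> total=10
Click 4 (0,4) count=1: revealed 1 new [(0,4)] -> total=11

Answer: ....#..
.......
.....##
.....##
.....##
...#.##
.#.....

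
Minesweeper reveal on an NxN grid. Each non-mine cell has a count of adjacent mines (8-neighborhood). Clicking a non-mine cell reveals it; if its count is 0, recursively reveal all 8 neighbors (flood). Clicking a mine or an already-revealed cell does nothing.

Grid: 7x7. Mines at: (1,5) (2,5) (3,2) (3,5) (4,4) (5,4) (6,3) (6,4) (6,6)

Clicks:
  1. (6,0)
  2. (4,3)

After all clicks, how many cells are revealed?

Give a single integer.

Click 1 (6,0) count=0: revealed 26 new [(0,0) (0,1) (0,2) (0,3) (0,4) (1,0) (1,1) (1,2) (1,3) (1,4) (2,0) (2,1) (2,2) (2,3) (2,4) (3,0) (3,1) (4,0) (4,1) (4,2) (5,0) (5,1) (5,2) (6,0) (6,1) (6,2)] -> total=26
Click 2 (4,3) count=3: revealed 1 new [(4,3)] -> total=27

Answer: 27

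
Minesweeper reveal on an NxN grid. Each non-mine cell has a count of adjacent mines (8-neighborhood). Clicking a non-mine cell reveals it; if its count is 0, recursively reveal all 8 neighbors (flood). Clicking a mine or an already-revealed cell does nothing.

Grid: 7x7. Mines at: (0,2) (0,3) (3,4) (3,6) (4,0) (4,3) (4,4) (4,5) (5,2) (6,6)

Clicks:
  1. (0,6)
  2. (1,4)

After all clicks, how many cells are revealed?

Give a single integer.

Answer: 9

Derivation:
Click 1 (0,6) count=0: revealed 9 new [(0,4) (0,5) (0,6) (1,4) (1,5) (1,6) (2,4) (2,5) (2,6)] -> total=9
Click 2 (1,4) count=1: revealed 0 new [(none)] -> total=9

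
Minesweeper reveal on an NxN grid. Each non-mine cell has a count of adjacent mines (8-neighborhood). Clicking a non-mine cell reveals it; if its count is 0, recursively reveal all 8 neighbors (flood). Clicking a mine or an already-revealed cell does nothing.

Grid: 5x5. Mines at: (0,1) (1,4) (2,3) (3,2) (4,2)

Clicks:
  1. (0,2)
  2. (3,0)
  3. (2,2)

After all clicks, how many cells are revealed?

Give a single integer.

Answer: 10

Derivation:
Click 1 (0,2) count=1: revealed 1 new [(0,2)] -> total=1
Click 2 (3,0) count=0: revealed 8 new [(1,0) (1,1) (2,0) (2,1) (3,0) (3,1) (4,0) (4,1)] -> total=9
Click 3 (2,2) count=2: revealed 1 new [(2,2)] -> total=10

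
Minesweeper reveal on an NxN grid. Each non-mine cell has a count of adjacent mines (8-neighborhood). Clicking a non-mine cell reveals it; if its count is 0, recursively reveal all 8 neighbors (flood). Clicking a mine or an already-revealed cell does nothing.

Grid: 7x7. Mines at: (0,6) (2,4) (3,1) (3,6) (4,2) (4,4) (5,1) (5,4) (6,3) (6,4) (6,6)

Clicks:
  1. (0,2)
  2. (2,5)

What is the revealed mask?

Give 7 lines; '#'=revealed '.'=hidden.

Answer: ######.
######.
####.#.
.......
.......
.......
.......

Derivation:
Click 1 (0,2) count=0: revealed 16 new [(0,0) (0,1) (0,2) (0,3) (0,4) (0,5) (1,0) (1,1) (1,2) (1,3) (1,4) (1,5) (2,0) (2,1) (2,2) (2,3)] -> total=16
Click 2 (2,5) count=2: revealed 1 new [(2,5)] -> total=17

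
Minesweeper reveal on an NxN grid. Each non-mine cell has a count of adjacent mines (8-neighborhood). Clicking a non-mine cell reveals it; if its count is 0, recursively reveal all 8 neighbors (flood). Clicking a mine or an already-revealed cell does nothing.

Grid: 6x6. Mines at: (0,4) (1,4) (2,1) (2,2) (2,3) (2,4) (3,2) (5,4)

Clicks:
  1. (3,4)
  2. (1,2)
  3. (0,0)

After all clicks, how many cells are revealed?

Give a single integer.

Answer: 9

Derivation:
Click 1 (3,4) count=2: revealed 1 new [(3,4)] -> total=1
Click 2 (1,2) count=3: revealed 1 new [(1,2)] -> total=2
Click 3 (0,0) count=0: revealed 7 new [(0,0) (0,1) (0,2) (0,3) (1,0) (1,1) (1,3)] -> total=9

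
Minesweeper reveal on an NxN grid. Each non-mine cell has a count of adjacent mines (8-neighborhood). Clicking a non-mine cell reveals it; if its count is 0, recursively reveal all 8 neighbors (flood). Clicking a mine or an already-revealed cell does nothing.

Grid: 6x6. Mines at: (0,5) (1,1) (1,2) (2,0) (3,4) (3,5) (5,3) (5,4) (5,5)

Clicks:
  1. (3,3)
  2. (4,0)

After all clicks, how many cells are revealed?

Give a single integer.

Click 1 (3,3) count=1: revealed 1 new [(3,3)] -> total=1
Click 2 (4,0) count=0: revealed 13 new [(2,1) (2,2) (2,3) (3,0) (3,1) (3,2) (4,0) (4,1) (4,2) (4,3) (5,0) (5,1) (5,2)] -> total=14

Answer: 14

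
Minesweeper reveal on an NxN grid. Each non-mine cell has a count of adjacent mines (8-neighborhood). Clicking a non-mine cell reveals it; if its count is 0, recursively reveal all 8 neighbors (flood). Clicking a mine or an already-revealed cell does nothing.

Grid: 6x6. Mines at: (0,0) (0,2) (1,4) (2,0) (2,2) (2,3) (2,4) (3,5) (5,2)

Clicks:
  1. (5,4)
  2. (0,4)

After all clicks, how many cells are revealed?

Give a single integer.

Answer: 7

Derivation:
Click 1 (5,4) count=0: revealed 6 new [(4,3) (4,4) (4,5) (5,3) (5,4) (5,5)] -> total=6
Click 2 (0,4) count=1: revealed 1 new [(0,4)] -> total=7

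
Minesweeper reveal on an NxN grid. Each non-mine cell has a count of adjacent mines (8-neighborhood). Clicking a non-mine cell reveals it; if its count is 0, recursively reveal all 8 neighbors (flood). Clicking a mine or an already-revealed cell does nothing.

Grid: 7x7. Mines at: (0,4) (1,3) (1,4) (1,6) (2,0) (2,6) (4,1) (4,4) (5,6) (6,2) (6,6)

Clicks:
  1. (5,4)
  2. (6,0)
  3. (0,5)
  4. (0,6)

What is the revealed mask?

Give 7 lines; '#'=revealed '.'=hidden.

Click 1 (5,4) count=1: revealed 1 new [(5,4)] -> total=1
Click 2 (6,0) count=0: revealed 4 new [(5,0) (5,1) (6,0) (6,1)] -> total=5
Click 3 (0,5) count=3: revealed 1 new [(0,5)] -> total=6
Click 4 (0,6) count=1: revealed 1 new [(0,6)] -> total=7

Answer: .....##
.......
.......
.......
.......
##..#..
##.....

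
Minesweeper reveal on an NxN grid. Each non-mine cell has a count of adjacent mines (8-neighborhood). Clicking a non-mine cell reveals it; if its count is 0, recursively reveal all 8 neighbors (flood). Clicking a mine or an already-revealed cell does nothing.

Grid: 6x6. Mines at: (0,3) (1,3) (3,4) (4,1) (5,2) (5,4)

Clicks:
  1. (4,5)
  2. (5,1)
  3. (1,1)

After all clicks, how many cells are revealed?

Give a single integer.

Answer: 14

Derivation:
Click 1 (4,5) count=2: revealed 1 new [(4,5)] -> total=1
Click 2 (5,1) count=2: revealed 1 new [(5,1)] -> total=2
Click 3 (1,1) count=0: revealed 12 new [(0,0) (0,1) (0,2) (1,0) (1,1) (1,2) (2,0) (2,1) (2,2) (3,0) (3,1) (3,2)] -> total=14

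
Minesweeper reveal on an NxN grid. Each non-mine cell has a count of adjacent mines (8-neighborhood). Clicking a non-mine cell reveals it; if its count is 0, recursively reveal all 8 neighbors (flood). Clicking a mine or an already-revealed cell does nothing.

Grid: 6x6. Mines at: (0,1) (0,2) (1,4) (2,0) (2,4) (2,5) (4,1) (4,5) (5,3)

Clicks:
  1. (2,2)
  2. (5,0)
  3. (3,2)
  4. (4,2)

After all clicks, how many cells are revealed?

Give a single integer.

Answer: 11

Derivation:
Click 1 (2,2) count=0: revealed 9 new [(1,1) (1,2) (1,3) (2,1) (2,2) (2,3) (3,1) (3,2) (3,3)] -> total=9
Click 2 (5,0) count=1: revealed 1 new [(5,0)] -> total=10
Click 3 (3,2) count=1: revealed 0 new [(none)] -> total=10
Click 4 (4,2) count=2: revealed 1 new [(4,2)] -> total=11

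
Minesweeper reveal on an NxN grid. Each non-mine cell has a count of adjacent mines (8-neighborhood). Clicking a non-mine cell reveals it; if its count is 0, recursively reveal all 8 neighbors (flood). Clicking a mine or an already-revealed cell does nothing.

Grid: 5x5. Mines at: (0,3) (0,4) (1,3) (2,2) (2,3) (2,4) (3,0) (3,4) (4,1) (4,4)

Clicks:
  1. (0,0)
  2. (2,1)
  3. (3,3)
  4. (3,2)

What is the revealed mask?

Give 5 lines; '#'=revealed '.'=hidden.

Click 1 (0,0) count=0: revealed 8 new [(0,0) (0,1) (0,2) (1,0) (1,1) (1,2) (2,0) (2,1)] -> total=8
Click 2 (2,1) count=2: revealed 0 new [(none)] -> total=8
Click 3 (3,3) count=5: revealed 1 new [(3,3)] -> total=9
Click 4 (3,2) count=3: revealed 1 new [(3,2)] -> total=10

Answer: ###..
###..
##...
..##.
.....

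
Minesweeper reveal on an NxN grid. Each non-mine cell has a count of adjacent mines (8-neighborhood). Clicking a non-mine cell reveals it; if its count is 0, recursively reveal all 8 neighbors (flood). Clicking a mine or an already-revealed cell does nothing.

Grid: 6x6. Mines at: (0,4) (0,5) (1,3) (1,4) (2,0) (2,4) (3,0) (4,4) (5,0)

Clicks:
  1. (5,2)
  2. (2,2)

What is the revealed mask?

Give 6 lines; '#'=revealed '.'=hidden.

Answer: ......
......
.###..
.###..
.###..
.###..

Derivation:
Click 1 (5,2) count=0: revealed 12 new [(2,1) (2,2) (2,3) (3,1) (3,2) (3,3) (4,1) (4,2) (4,3) (5,1) (5,2) (5,3)] -> total=12
Click 2 (2,2) count=1: revealed 0 new [(none)] -> total=12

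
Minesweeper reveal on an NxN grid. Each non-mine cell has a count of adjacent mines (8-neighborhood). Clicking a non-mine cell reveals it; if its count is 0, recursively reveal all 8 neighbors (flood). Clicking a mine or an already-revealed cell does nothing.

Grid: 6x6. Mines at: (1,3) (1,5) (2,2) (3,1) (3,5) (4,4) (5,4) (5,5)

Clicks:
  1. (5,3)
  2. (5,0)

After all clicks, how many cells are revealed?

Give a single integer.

Answer: 8

Derivation:
Click 1 (5,3) count=2: revealed 1 new [(5,3)] -> total=1
Click 2 (5,0) count=0: revealed 7 new [(4,0) (4,1) (4,2) (4,3) (5,0) (5,1) (5,2)] -> total=8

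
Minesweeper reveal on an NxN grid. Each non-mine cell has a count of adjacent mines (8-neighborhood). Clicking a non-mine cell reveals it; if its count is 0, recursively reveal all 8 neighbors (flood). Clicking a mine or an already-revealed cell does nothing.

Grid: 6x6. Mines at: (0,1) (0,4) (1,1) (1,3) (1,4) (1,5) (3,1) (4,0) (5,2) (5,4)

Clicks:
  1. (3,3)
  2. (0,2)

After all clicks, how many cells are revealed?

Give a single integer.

Click 1 (3,3) count=0: revealed 12 new [(2,2) (2,3) (2,4) (2,5) (3,2) (3,3) (3,4) (3,5) (4,2) (4,3) (4,4) (4,5)] -> total=12
Click 2 (0,2) count=3: revealed 1 new [(0,2)] -> total=13

Answer: 13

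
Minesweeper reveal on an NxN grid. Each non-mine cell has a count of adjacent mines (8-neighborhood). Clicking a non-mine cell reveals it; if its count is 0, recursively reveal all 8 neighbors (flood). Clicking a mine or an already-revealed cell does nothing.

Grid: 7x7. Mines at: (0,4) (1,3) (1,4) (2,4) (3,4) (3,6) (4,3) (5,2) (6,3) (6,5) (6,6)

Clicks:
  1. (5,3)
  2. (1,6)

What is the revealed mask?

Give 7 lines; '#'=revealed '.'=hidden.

Click 1 (5,3) count=3: revealed 1 new [(5,3)] -> total=1
Click 2 (1,6) count=0: revealed 6 new [(0,5) (0,6) (1,5) (1,6) (2,5) (2,6)] -> total=7

Answer: .....##
.....##
.....##
.......
.......
...#...
.......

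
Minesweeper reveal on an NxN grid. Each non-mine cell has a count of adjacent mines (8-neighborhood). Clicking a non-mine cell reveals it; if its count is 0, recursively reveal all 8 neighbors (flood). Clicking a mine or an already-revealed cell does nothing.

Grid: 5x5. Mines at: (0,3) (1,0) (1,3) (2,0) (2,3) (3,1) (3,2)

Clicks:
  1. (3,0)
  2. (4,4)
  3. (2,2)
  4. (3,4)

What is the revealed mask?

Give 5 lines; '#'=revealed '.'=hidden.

Answer: .....
.....
..#..
#..##
...##

Derivation:
Click 1 (3,0) count=2: revealed 1 new [(3,0)] -> total=1
Click 2 (4,4) count=0: revealed 4 new [(3,3) (3,4) (4,3) (4,4)] -> total=5
Click 3 (2,2) count=4: revealed 1 new [(2,2)] -> total=6
Click 4 (3,4) count=1: revealed 0 new [(none)] -> total=6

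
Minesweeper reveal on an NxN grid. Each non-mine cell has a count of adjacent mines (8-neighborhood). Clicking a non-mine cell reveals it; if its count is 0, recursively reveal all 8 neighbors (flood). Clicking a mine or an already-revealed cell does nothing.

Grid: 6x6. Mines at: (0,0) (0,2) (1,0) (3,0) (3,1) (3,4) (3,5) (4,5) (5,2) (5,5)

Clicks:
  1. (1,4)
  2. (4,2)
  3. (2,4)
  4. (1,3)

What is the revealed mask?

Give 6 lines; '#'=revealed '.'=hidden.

Click 1 (1,4) count=0: revealed 9 new [(0,3) (0,4) (0,5) (1,3) (1,4) (1,5) (2,3) (2,4) (2,5)] -> total=9
Click 2 (4,2) count=2: revealed 1 new [(4,2)] -> total=10
Click 3 (2,4) count=2: revealed 0 new [(none)] -> total=10
Click 4 (1,3) count=1: revealed 0 new [(none)] -> total=10

Answer: ...###
...###
...###
......
..#...
......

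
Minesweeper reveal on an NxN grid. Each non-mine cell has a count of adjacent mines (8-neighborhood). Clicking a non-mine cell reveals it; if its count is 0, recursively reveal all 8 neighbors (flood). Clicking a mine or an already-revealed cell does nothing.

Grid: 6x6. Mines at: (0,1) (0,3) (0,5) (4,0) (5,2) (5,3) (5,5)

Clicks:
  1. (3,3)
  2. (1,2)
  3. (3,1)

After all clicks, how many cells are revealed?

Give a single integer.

Click 1 (3,3) count=0: revealed 23 new [(1,0) (1,1) (1,2) (1,3) (1,4) (1,5) (2,0) (2,1) (2,2) (2,3) (2,4) (2,5) (3,0) (3,1) (3,2) (3,3) (3,4) (3,5) (4,1) (4,2) (4,3) (4,4) (4,5)] -> total=23
Click 2 (1,2) count=2: revealed 0 new [(none)] -> total=23
Click 3 (3,1) count=1: revealed 0 new [(none)] -> total=23

Answer: 23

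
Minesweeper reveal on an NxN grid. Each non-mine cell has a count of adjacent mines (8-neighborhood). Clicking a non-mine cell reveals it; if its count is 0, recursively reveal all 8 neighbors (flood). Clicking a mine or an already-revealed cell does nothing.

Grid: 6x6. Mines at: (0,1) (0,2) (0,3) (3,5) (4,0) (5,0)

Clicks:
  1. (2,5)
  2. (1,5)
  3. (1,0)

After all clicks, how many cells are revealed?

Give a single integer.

Answer: 7

Derivation:
Click 1 (2,5) count=1: revealed 1 new [(2,5)] -> total=1
Click 2 (1,5) count=0: revealed 5 new [(0,4) (0,5) (1,4) (1,5) (2,4)] -> total=6
Click 3 (1,0) count=1: revealed 1 new [(1,0)] -> total=7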